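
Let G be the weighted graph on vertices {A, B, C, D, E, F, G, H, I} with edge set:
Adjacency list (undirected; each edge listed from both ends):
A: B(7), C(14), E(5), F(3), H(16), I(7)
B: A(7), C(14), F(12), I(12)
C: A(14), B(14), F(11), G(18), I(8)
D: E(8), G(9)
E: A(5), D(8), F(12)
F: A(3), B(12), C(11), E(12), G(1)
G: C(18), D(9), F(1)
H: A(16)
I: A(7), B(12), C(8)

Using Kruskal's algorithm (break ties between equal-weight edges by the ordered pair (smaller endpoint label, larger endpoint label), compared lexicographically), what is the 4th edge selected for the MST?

A-B

Sort edges by weight, then run Kruskal:
F–G (1): add — endpoints in different components.
A–F (3): add — endpoints in different components.
A–E (5): add — endpoints in different components.
A–B (7): add — endpoints in different components.
A–I (7): add — endpoints in different components.
C–I (8): add — endpoints in different components.
D–E (8): add — endpoints in different components.
D–G (9): skip — D and G already connected.
C–F (11): skip — C and F already connected.
B–F (12): skip — B and F already connected.
B–I (12): skip — B and I already connected.
E–F (12): skip — E and F already connected.
A–C (14): skip — A and C already connected.
B–C (14): skip — B and C already connected.
A–H (16): add — endpoints in different components.
The 4th edge added is A–B.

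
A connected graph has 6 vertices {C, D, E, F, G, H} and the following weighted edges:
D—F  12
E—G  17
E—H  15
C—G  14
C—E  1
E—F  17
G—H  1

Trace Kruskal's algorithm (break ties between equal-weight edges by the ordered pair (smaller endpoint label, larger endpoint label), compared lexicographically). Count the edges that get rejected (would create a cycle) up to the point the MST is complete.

Sort edges by weight, then run Kruskal:
C—E (1): add — endpoints in different components.
G—H (1): add — endpoints in different components.
D—F (12): add — endpoints in different components.
C—G (14): add — endpoints in different components.
E—H (15): skip — E and H already connected.
E—F (17): add — endpoints in different components.
Edges rejected before the tree was complete: 1.

1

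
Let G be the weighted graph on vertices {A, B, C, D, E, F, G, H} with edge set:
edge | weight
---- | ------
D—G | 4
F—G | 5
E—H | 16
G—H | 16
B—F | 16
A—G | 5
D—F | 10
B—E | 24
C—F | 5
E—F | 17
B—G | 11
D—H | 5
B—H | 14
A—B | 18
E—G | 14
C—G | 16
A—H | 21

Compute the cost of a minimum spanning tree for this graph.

49

Sort edges by weight, then run Kruskal:
D—G (4): add — endpoints in different components.
A—G (5): add — endpoints in different components.
C—F (5): add — endpoints in different components.
D—H (5): add — endpoints in different components.
F—G (5): add — endpoints in different components.
D—F (10): skip — D and F already connected.
B—G (11): add — endpoints in different components.
B—H (14): skip — B and H already connected.
E—G (14): add — endpoints in different components.
MST edges: D—G, A—G, C—F, D—H, F—G, B—G, E—G; total weight 4+5+5+5+5+11+14 = 49.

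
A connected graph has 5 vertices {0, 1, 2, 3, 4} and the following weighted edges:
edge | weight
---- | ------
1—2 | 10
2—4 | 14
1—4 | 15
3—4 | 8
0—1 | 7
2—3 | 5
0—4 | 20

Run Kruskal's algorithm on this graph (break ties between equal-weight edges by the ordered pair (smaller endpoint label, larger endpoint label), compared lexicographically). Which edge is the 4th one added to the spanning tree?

1-2

Sort edges by weight, then run Kruskal:
2—3 (5): add. Components now {0} {1} {2,3} {4}
0—1 (7): add. Components now {0,1} {2,3} {4}
3—4 (8): add. Components now {0,1} {2,3,4}
1—2 (10): add. Components now {0,1,2,3,4}
The 4th edge added is 1—2.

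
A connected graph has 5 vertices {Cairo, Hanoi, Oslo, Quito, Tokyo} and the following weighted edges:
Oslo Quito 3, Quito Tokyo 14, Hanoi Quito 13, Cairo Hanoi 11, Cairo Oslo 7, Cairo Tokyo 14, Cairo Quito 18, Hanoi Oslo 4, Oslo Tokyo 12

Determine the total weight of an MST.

26

Prim, starting at Hanoi.
Step 1: frontier [Hanoi Oslo 4, Cairo Hanoi 11, Hanoi Quito 13] → take Hanoi Oslo (4); add Oslo.
Step 2: frontier [Cairo Hanoi 11, Hanoi Quito 13, Oslo Quito 3, Cairo Oslo 7, Oslo Tokyo 12] → take Oslo Quito (3); add Quito.
Step 3: frontier [Cairo Hanoi 11, Cairo Oslo 7, Oslo Tokyo 12, Quito Tokyo 14, Cairo Quito 18] → take Cairo Oslo (7); add Cairo.
Step 4: frontier [Cairo Tokyo 14, Oslo Tokyo 12, Quito Tokyo 14] → take Oslo Tokyo (12); add Tokyo.
MST edges: Hanoi Oslo, Oslo Quito, Cairo Oslo, Oslo Tokyo; total weight 4+3+7+12 = 26.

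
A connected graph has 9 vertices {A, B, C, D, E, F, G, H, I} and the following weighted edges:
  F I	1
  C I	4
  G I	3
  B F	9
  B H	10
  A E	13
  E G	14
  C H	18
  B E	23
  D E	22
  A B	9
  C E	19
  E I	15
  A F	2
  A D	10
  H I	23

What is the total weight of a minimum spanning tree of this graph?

52

Kruskal's algorithm — process edges by increasing weight (ties by edge label):
F I (1): add — endpoints in different components.
A F (2): add — endpoints in different components.
G I (3): add — endpoints in different components.
C I (4): add — endpoints in different components.
A B (9): add — endpoints in different components.
B F (9): skip — B and F already connected.
A D (10): add — endpoints in different components.
B H (10): add — endpoints in different components.
A E (13): add — endpoints in different components.
MST edges: F I, A F, G I, C I, A B, A D, B H, A E; total weight 1+2+3+4+9+10+10+13 = 52.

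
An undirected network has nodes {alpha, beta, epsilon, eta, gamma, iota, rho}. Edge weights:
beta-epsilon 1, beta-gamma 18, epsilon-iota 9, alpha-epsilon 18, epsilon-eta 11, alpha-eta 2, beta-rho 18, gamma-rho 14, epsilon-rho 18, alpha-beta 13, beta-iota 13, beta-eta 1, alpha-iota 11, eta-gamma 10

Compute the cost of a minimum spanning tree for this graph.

37

Prim's algorithm from rho:
Step 1: cheapest edge leaving the tree is gamma-rho (14); add gamma.
Step 2: cheapest edge leaving the tree is eta-gamma (10); add eta.
Step 3: cheapest edge leaving the tree is beta-eta (1); add beta.
Step 4: cheapest edge leaving the tree is beta-epsilon (1); add epsilon.
Step 5: cheapest edge leaving the tree is alpha-eta (2); add alpha.
Step 6: cheapest edge leaving the tree is epsilon-iota (9); add iota.
MST edges: gamma-rho, eta-gamma, beta-eta, beta-epsilon, alpha-eta, epsilon-iota; total weight 14+10+1+1+2+9 = 37.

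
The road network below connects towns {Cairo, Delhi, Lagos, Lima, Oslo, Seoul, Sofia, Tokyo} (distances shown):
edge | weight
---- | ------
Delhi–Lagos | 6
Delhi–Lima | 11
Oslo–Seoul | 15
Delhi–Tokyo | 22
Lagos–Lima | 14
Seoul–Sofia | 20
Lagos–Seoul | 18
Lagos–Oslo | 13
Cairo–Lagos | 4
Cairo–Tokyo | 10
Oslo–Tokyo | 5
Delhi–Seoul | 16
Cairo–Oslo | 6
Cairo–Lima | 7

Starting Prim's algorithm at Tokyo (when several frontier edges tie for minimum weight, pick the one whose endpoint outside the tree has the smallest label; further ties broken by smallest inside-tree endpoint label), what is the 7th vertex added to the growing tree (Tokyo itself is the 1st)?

Prim, starting at Tokyo.
Step 1: cheapest edge leaving the tree is Oslo–Tokyo (5); add Oslo.
Step 2: cheapest edge leaving the tree is Cairo–Oslo (6); add Cairo.
Step 3: cheapest edge leaving the tree is Cairo–Lagos (4); add Lagos.
Step 4: cheapest edge leaving the tree is Delhi–Lagos (6); add Delhi.
Step 5: cheapest edge leaving the tree is Cairo–Lima (7); add Lima.
Step 6: cheapest edge leaving the tree is Oslo–Seoul (15); add Seoul.
Step 7: cheapest edge leaving the tree is Seoul–Sofia (20); add Sofia.
Vertex order: Tokyo, Oslo, Cairo, Lagos, Delhi, Lima, Seoul, Sofia. The 7th vertex is Seoul.

Seoul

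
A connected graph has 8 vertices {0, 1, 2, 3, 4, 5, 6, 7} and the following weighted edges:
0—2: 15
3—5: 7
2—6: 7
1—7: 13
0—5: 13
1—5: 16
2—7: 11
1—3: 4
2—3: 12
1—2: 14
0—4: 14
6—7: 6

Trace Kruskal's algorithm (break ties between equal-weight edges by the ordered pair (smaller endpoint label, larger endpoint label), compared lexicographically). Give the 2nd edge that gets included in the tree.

6-7

Sort edges by weight, then run Kruskal:
1—3 (4): add — endpoints in different components.
6—7 (6): add — endpoints in different components.
2—6 (7): add — endpoints in different components.
3—5 (7): add — endpoints in different components.
2—7 (11): skip — 2 and 7 already connected.
2—3 (12): add — endpoints in different components.
0—5 (13): add — endpoints in different components.
1—7 (13): skip — 1 and 7 already connected.
0—4 (14): add — endpoints in different components.
The 2nd edge added is 6—7.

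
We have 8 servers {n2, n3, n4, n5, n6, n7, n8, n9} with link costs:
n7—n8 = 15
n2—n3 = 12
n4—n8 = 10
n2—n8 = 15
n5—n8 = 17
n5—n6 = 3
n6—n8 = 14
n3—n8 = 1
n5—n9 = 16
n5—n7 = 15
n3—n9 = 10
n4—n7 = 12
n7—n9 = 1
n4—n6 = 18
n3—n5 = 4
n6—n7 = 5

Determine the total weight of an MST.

Kruskal's algorithm — process edges by increasing weight (ties by edge label):
n3—n8 (1): add — endpoints in different components.
n7—n9 (1): add — endpoints in different components.
n5—n6 (3): add — endpoints in different components.
n3—n5 (4): add — endpoints in different components.
n6—n7 (5): add — endpoints in different components.
n3—n9 (10): skip — n9 and n3 already connected.
n4—n8 (10): add — endpoints in different components.
n2—n3 (12): add — endpoints in different components.
MST edges: n3—n8, n7—n9, n5—n6, n3—n5, n6—n7, n4—n8, n2—n3; total weight 1+1+3+4+5+10+12 = 36.

36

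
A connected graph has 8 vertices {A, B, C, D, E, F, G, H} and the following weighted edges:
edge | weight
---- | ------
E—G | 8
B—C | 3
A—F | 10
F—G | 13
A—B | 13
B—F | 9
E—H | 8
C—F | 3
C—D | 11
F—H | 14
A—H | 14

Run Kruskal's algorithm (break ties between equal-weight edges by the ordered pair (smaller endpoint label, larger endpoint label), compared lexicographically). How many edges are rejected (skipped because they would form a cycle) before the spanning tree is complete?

Sort edges by weight, then run Kruskal:
B—C (3): add — endpoints in different components.
C—F (3): add — endpoints in different components.
E—G (8): add — endpoints in different components.
E—H (8): add — endpoints in different components.
B—F (9): skip — B and F already connected.
A—F (10): add — endpoints in different components.
C—D (11): add — endpoints in different components.
A—B (13): skip — A and B already connected.
F—G (13): add — endpoints in different components.
Edges rejected before the tree was complete: 2.

2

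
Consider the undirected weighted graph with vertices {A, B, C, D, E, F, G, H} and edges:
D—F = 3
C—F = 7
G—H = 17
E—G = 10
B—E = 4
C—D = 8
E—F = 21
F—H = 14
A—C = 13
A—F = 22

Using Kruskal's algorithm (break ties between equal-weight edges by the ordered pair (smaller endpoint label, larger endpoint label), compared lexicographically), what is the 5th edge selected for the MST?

A-C

Kruskal: consider edges lightest-first.
D—F (3): add — endpoints in different components.
B—E (4): add — endpoints in different components.
C—F (7): add — endpoints in different components.
C—D (8): skip — C and D already connected.
E—G (10): add — endpoints in different components.
A—C (13): add — endpoints in different components.
F—H (14): add — endpoints in different components.
G—H (17): add — endpoints in different components.
The 5th edge added is A—C.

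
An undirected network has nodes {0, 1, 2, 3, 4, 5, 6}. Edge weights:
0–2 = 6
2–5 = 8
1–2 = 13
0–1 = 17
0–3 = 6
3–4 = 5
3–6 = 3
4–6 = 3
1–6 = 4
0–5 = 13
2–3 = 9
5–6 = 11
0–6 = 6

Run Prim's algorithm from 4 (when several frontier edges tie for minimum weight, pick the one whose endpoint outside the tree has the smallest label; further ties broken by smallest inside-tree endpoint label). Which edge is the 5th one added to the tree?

0-2

Grow the tree from 4 using Prim:
Step 1: frontier [4–6 3, 3–4 5] → take 4–6 (3); add 6.
Step 2: frontier [3–4 5, 3–6 3, 1–6 4, 0–6 6, 5–6 11] → take 3–6 (3); add 3.
Step 3: frontier [0–3 6, 2–3 9, 1–6 4, 0–6 6, 5–6 11] → take 1–6 (4); add 1.
Step 4: frontier [1–2 13, 0–1 17, 0–3 6, 2–3 9, 0–6 6, 5–6 11] → take 0–3 (6); add 0.
Step 5: frontier [0–2 6, 0–5 13, 1–2 13, 2–3 9, 5–6 11] → take 0–2 (6); add 2.
Step 6: frontier [0–5 13, 2–5 8, 5–6 11] → take 2–5 (8); add 5.
The 5th edge added is 0–2.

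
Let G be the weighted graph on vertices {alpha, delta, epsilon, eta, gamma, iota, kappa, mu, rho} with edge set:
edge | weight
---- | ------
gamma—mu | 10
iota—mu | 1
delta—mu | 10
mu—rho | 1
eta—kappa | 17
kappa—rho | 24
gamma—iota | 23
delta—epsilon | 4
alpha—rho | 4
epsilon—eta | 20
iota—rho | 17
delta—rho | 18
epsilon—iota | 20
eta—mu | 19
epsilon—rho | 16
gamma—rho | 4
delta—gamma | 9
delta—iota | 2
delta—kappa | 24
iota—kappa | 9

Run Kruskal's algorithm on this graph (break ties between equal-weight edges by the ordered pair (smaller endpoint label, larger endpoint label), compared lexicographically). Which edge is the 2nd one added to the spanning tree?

mu-rho

Kruskal's algorithm — process edges by increasing weight (ties by edge label):
iota—mu (1): add — endpoints in different components.
mu—rho (1): add — endpoints in different components.
delta—iota (2): add — endpoints in different components.
alpha—rho (4): add — endpoints in different components.
delta—epsilon (4): add — endpoints in different components.
gamma—rho (4): add — endpoints in different components.
delta—gamma (9): skip — delta and gamma already connected.
iota—kappa (9): add — endpoints in different components.
delta—mu (10): skip — delta and mu already connected.
gamma—mu (10): skip — mu and gamma already connected.
epsilon—rho (16): skip — rho and epsilon already connected.
eta—kappa (17): add — endpoints in different components.
The 2nd edge added is mu—rho.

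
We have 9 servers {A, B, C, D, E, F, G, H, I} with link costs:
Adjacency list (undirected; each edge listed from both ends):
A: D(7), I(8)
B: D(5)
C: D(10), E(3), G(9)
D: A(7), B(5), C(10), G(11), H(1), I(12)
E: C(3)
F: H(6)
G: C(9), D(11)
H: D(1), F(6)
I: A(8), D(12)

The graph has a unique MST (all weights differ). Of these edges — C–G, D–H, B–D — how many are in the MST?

Sort edges by weight, then run Kruskal:
D–H (1): add — endpoints in different components.
C–E (3): add — endpoints in different components.
B–D (5): add — endpoints in different components.
F–H (6): add — endpoints in different components.
A–D (7): add — endpoints in different components.
A–I (8): add — endpoints in different components.
C–G (9): add — endpoints in different components.
C–D (10): add — endpoints in different components.
MST edge set: {D–H, C–E, B–D, F–H, A–D, A–I, C–G, C–D}.
Of the listed edges, {C–G, D–H, B–D} are in the MST → 3.

3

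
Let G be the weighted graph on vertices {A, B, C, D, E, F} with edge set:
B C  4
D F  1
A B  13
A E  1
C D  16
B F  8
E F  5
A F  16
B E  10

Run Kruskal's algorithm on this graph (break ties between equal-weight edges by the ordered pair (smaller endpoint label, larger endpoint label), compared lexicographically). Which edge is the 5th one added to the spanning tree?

Sort edges by weight, then run Kruskal:
A E (1): add. Components now {A,E} {B} {C} {D} {F}
D F (1): add. Components now {A,E} {B} {C} {D,F}
B C (4): add. Components now {A,E} {B,C} {D,F}
E F (5): add. Components now {A,D,E,F} {B,C}
B F (8): add. Components now {A,B,C,D,E,F}
The 5th edge added is B F.

B-F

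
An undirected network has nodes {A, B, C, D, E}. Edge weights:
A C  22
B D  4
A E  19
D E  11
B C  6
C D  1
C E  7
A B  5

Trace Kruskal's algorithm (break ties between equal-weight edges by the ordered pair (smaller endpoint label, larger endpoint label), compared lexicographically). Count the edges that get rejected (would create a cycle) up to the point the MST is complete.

1

Kruskal's algorithm — process edges by increasing weight (ties by edge label):
C D (1): add — endpoints in different components.
B D (4): add — endpoints in different components.
A B (5): add — endpoints in different components.
B C (6): skip — B and C already connected.
C E (7): add — endpoints in different components.
Edges rejected before the tree was complete: 1.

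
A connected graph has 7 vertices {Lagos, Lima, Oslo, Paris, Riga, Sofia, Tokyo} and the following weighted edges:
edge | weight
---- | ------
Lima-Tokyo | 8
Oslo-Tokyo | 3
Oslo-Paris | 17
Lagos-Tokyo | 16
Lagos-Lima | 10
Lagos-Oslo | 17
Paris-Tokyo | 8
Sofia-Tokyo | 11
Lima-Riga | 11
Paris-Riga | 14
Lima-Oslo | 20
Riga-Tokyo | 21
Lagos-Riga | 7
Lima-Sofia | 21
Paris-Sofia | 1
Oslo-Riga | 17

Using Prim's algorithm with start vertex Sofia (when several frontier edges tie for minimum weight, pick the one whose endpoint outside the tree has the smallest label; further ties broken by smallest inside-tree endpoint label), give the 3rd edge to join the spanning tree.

Oslo-Tokyo

Grow the tree from Sofia using Prim:
Step 1: cheapest edge leaving the tree is Paris-Sofia (1); add Paris.
Step 2: cheapest edge leaving the tree is Paris-Tokyo (8); add Tokyo.
Step 3: cheapest edge leaving the tree is Oslo-Tokyo (3); add Oslo.
Step 4: cheapest edge leaving the tree is Lima-Tokyo (8); add Lima.
Step 5: cheapest edge leaving the tree is Lagos-Lima (10); add Lagos.
Step 6: cheapest edge leaving the tree is Lagos-Riga (7); add Riga.
The 3rd edge added is Oslo-Tokyo.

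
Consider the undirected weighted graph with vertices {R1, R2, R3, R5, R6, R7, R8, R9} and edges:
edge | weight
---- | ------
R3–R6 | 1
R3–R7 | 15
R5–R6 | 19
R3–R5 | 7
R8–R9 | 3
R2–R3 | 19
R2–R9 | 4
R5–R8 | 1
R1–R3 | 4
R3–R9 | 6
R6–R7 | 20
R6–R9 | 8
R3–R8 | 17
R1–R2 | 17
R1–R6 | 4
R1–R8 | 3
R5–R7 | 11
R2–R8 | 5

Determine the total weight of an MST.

Grow the tree from R8 using Prim:
Step 1: cheapest edge leaving the tree is R5–R8 (1); add R5.
Step 2: cheapest edge leaving the tree is R1–R8 (3); add R1.
Step 3: cheapest edge leaving the tree is R8–R9 (3); add R9.
Step 4: cheapest edge leaving the tree is R2–R9 (4); add R2.
Step 5: cheapest edge leaving the tree is R1–R3 (4); add R3.
Step 6: cheapest edge leaving the tree is R3–R6 (1); add R6.
Step 7: cheapest edge leaving the tree is R5–R7 (11); add R7.
MST edges: R5–R8, R1–R8, R8–R9, R2–R9, R1–R3, R3–R6, R5–R7; total weight 1+3+3+4+4+1+11 = 27.

27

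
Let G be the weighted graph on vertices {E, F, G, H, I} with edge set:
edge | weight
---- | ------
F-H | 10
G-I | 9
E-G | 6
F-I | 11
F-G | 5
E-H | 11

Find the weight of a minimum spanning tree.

30

Grow the tree from I using Prim:
Step 1: cheapest edge leaving the tree is G-I (9); add G.
Step 2: cheapest edge leaving the tree is F-G (5); add F.
Step 3: cheapest edge leaving the tree is E-G (6); add E.
Step 4: cheapest edge leaving the tree is F-H (10); add H.
MST edges: G-I, F-G, E-G, F-H; total weight 9+5+6+10 = 30.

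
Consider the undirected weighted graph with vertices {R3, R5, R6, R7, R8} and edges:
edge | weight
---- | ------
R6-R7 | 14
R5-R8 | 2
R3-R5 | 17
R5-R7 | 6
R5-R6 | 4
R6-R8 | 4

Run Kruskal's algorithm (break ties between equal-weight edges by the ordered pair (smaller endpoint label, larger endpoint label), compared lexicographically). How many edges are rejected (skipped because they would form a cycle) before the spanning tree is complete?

2

Sort edges by weight, then run Kruskal:
R5-R8 (2): add — endpoints in different components.
R5-R6 (4): add — endpoints in different components.
R6-R8 (4): skip — R8 and R6 already connected.
R5-R7 (6): add — endpoints in different components.
R6-R7 (14): skip — R6 and R7 already connected.
R3-R5 (17): add — endpoints in different components.
Edges rejected before the tree was complete: 2.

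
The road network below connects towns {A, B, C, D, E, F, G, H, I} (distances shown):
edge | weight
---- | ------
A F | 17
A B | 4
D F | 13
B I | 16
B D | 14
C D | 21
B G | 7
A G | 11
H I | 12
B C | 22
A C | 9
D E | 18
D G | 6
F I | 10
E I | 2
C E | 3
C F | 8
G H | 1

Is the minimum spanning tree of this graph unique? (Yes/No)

Yes

Kruskal's algorithm — process edges by increasing weight (ties by edge label):
G H (1): add — endpoints in different components.
E I (2): add — endpoints in different components.
C E (3): add — endpoints in different components.
A B (4): add — endpoints in different components.
D G (6): add — endpoints in different components.
B G (7): add — endpoints in different components.
C F (8): add — endpoints in different components.
A C (9): add — endpoints in different components.
Every non-tree edge has weight strictly greater than the heaviest edge on the tree path between its endpoints, so the MST is unique.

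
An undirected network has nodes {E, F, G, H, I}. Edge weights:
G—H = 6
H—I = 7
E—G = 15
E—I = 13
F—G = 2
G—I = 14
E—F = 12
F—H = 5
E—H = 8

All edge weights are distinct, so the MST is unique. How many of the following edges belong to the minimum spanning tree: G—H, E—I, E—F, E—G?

0

Sort edges by weight, then run Kruskal:
F—G (2): add. Components now {E} {F,G} {H} {I}
F—H (5): add. Components now {E} {F,G,H} {I}
G—H (6): skip — G and H already connected.
H—I (7): add. Components now {E} {F,G,H,I}
E—H (8): add. Components now {E,F,G,H,I}
MST edge set: {F—G, F—H, H—I, E—H}.
Of the listed edges, {} are in the MST → 0.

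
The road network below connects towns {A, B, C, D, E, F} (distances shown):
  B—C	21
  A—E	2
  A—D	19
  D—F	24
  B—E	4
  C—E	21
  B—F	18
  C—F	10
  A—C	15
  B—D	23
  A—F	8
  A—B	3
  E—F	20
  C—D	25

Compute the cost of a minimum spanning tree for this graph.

Grow the tree from F using Prim:
Step 1: frontier [A—F 8, C—F 10, B—F 18, E—F 20, D—F 24] → take A—F (8); add A.
Step 2: frontier [A—E 2, A—B 3, A—C 15, A—D 19, C—F 10, B—F 18, E—F 20, D—F 24] → take A—E (2); add E.
Step 3: frontier [A—B 3, A—C 15, A—D 19, B—E 4, C—E 21, C—F 10, B—F 18, D—F 24] → take A—B (3); add B.
Step 4: frontier [A—C 15, A—D 19, B—C 21, B—D 23, C—E 21, C—F 10, D—F 24] → take C—F (10); add C.
Step 5: frontier [A—D 19, B—D 23, C—D 25, D—F 24] → take A—D (19); add D.
MST edges: A—F, A—E, A—B, C—F, A—D; total weight 8+2+3+10+19 = 42.

42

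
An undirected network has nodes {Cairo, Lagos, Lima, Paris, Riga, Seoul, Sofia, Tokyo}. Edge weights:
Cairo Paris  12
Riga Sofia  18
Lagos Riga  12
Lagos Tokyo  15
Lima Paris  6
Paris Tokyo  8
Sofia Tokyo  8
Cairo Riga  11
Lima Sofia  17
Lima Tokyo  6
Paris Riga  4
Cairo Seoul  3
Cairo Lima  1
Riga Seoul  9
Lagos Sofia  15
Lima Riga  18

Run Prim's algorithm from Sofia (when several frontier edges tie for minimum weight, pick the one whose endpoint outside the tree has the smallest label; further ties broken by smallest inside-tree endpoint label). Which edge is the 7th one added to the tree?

Prim's algorithm from Sofia:
Step 1: cheapest edge leaving the tree is Sofia Tokyo (8); add Tokyo.
Step 2: cheapest edge leaving the tree is Lima Tokyo (6); add Lima.
Step 3: cheapest edge leaving the tree is Cairo Lima (1); add Cairo.
Step 4: cheapest edge leaving the tree is Cairo Seoul (3); add Seoul.
Step 5: cheapest edge leaving the tree is Lima Paris (6); add Paris.
Step 6: cheapest edge leaving the tree is Paris Riga (4); add Riga.
Step 7: cheapest edge leaving the tree is Lagos Riga (12); add Lagos.
The 7th edge added is Lagos Riga.

Lagos-Riga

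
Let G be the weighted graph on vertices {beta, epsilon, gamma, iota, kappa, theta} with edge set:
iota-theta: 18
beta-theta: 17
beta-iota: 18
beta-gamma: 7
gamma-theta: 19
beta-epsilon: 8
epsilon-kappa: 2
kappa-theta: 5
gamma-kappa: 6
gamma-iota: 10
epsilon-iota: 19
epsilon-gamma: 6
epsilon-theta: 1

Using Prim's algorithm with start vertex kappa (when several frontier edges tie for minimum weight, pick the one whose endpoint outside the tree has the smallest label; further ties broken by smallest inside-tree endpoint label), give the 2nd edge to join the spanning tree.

Prim, starting at kappa.
Step 1: frontier [epsilon-kappa 2, kappa-theta 5, gamma-kappa 6] → take epsilon-kappa (2); add epsilon.
Step 2: frontier [epsilon-theta 1, epsilon-gamma 6, beta-epsilon 8, epsilon-iota 19, kappa-theta 5, gamma-kappa 6] → take epsilon-theta (1); add theta.
Step 3: frontier [epsilon-gamma 6, beta-epsilon 8, epsilon-iota 19, gamma-kappa 6, beta-theta 17, iota-theta 18, gamma-theta 19] → take epsilon-gamma (6); add gamma.
Step 4: frontier [beta-epsilon 8, epsilon-iota 19, beta-gamma 7, gamma-iota 10, beta-theta 17, iota-theta 18] → take beta-gamma (7); add beta.
Step 5: frontier [beta-iota 18, epsilon-iota 19, gamma-iota 10, iota-theta 18] → take gamma-iota (10); add iota.
The 2nd edge added is epsilon-theta.

epsilon-theta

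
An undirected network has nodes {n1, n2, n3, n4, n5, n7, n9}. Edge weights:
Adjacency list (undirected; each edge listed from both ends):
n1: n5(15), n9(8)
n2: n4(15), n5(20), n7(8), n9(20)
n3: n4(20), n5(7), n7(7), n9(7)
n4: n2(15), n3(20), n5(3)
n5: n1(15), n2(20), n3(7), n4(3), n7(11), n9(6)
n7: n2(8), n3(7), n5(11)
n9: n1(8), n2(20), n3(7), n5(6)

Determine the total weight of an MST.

39

Prim's algorithm from n3:
Step 1: cheapest edge leaving the tree is n3–n5 (7); add n5.
Step 2: cheapest edge leaving the tree is n4–n5 (3); add n4.
Step 3: cheapest edge leaving the tree is n5–n9 (6); add n9.
Step 4: cheapest edge leaving the tree is n3–n7 (7); add n7.
Step 5: cheapest edge leaving the tree is n1–n9 (8); add n1.
Step 6: cheapest edge leaving the tree is n2–n7 (8); add n2.
MST edges: n3–n5, n4–n5, n5–n9, n3–n7, n1–n9, n2–n7; total weight 7+3+6+7+8+8 = 39.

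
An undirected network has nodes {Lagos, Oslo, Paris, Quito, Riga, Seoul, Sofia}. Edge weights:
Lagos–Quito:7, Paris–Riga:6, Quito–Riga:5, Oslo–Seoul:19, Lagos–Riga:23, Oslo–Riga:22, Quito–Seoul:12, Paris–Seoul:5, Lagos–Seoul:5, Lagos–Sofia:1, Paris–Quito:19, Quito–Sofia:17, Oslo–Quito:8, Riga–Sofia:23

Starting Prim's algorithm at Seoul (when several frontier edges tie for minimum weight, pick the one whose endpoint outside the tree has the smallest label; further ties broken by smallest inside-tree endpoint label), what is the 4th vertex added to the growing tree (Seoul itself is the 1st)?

Paris

Grow the tree from Seoul using Prim:
Step 1: frontier [Lagos–Seoul 5, Paris–Seoul 5, Quito–Seoul 12, Oslo–Seoul 19] → take Lagos–Seoul (5); add Lagos.
Step 2: frontier [Lagos–Sofia 1, Lagos–Quito 7, Lagos–Riga 23, Paris–Seoul 5, Quito–Seoul 12, Oslo–Seoul 19] → take Lagos–Sofia (1); add Sofia.
Step 3: frontier [Lagos–Quito 7, Lagos–Riga 23, Paris–Seoul 5, Quito–Seoul 12, Oslo–Seoul 19, Quito–Sofia 17, Riga–Sofia 23] → take Paris–Seoul (5); add Paris.
Step 4: frontier [Lagos–Quito 7, Lagos–Riga 23, Paris–Riga 6, Paris–Quito 19, Quito–Seoul 12, Oslo–Seoul 19, Quito–Sofia 17, Riga–Sofia 23] → take Paris–Riga (6); add Riga.
Step 5: frontier [Lagos–Quito 7, Paris–Quito 19, Quito–Riga 5, Oslo–Riga 22, Quito–Seoul 12, Oslo–Seoul 19, Quito–Sofia 17] → take Quito–Riga (5); add Quito.
Step 6: frontier [Oslo–Quito 8, Oslo–Riga 22, Oslo–Seoul 19] → take Oslo–Quito (8); add Oslo.
Vertex order: Seoul, Lagos, Sofia, Paris, Riga, Quito, Oslo. The 4th vertex is Paris.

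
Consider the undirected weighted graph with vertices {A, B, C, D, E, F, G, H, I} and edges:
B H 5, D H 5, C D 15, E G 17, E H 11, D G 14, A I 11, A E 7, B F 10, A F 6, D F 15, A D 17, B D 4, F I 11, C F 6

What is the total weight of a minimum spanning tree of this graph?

Prim's algorithm from B:
Step 1: cheapest edge leaving the tree is B D (4); add D.
Step 2: cheapest edge leaving the tree is B H (5); add H.
Step 3: cheapest edge leaving the tree is B F (10); add F.
Step 4: cheapest edge leaving the tree is A F (6); add A.
Step 5: cheapest edge leaving the tree is C F (6); add C.
Step 6: cheapest edge leaving the tree is A E (7); add E.
Step 7: cheapest edge leaving the tree is A I (11); add I.
Step 8: cheapest edge leaving the tree is D G (14); add G.
MST edges: B D, B H, B F, A F, C F, A E, A I, D G; total weight 4+5+10+6+6+7+11+14 = 63.

63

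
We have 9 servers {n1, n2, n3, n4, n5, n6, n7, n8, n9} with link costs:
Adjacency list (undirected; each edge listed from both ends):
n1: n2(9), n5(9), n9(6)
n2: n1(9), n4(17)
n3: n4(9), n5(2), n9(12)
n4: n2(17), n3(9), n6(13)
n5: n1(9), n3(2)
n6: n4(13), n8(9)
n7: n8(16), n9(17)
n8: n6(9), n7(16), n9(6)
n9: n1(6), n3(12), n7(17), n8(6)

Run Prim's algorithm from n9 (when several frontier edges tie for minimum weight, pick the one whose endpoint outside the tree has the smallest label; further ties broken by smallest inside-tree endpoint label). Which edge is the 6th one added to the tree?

Prim, starting at n9.
Step 1: cheapest edge leaving the tree is n1–n9 (6); add n1.
Step 2: cheapest edge leaving the tree is n8–n9 (6); add n8.
Step 3: cheapest edge leaving the tree is n1–n2 (9); add n2.
Step 4: cheapest edge leaving the tree is n1–n5 (9); add n5.
Step 5: cheapest edge leaving the tree is n3–n5 (2); add n3.
Step 6: cheapest edge leaving the tree is n3–n4 (9); add n4.
Step 7: cheapest edge leaving the tree is n6–n8 (9); add n6.
Step 8: cheapest edge leaving the tree is n7–n8 (16); add n7.
The 6th edge added is n3–n4.

n3-n4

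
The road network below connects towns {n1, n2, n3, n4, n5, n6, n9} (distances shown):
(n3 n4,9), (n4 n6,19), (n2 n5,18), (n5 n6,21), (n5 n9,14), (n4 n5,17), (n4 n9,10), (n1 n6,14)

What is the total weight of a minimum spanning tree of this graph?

84

Kruskal: consider edges lightest-first.
n3 n4 (9): add — endpoints in different components.
n4 n9 (10): add — endpoints in different components.
n1 n6 (14): add — endpoints in different components.
n5 n9 (14): add — endpoints in different components.
n4 n5 (17): skip — n5 and n4 already connected.
n2 n5 (18): add — endpoints in different components.
n4 n6 (19): add — endpoints in different components.
MST edges: n3 n4, n4 n9, n1 n6, n5 n9, n2 n5, n4 n6; total weight 9+10+14+14+18+19 = 84.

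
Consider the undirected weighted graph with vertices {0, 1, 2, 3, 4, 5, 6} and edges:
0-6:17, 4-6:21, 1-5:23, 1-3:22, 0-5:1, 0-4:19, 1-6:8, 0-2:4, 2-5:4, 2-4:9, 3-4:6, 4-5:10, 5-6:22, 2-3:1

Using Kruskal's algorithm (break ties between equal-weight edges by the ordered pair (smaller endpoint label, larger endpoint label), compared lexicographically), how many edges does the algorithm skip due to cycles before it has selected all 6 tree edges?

3

Kruskal: consider edges lightest-first.
0-5 (1): add. Components now {0,5} {1} {2} {3} {4} {6}
2-3 (1): add. Components now {0,5} {1} {2,3} {4} {6}
0-2 (4): add. Components now {0,2,3,5} {1} {4} {6}
2-5 (4): skip — 2 and 5 already connected.
3-4 (6): add. Components now {0,2,3,4,5} {1} {6}
1-6 (8): add. Components now {0,2,3,4,5} {1,6}
2-4 (9): skip — 2 and 4 already connected.
4-5 (10): skip — 4 and 5 already connected.
0-6 (17): add. Components now {0,1,2,3,4,5,6}
Edges rejected before the tree was complete: 3.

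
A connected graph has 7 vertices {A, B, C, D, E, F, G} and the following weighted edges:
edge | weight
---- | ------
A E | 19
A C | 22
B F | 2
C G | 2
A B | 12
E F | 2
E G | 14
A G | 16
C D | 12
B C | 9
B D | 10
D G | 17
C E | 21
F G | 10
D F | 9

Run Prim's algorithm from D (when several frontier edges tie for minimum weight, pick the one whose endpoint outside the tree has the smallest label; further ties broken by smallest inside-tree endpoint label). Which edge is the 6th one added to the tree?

A-B

Grow the tree from D using Prim:
Step 1: cheapest edge leaving the tree is D F (9); add F.
Step 2: cheapest edge leaving the tree is B F (2); add B.
Step 3: cheapest edge leaving the tree is E F (2); add E.
Step 4: cheapest edge leaving the tree is B C (9); add C.
Step 5: cheapest edge leaving the tree is C G (2); add G.
Step 6: cheapest edge leaving the tree is A B (12); add A.
The 6th edge added is A B.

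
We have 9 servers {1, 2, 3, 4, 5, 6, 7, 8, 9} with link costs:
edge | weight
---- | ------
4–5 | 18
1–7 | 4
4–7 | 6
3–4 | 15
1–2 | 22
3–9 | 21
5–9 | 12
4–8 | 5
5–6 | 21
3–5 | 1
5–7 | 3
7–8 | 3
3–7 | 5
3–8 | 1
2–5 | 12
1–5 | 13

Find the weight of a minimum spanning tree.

Prim's algorithm from 1:
Step 1: cheapest edge leaving the tree is 1–7 (4); add 7.
Step 2: cheapest edge leaving the tree is 5–7 (3); add 5.
Step 3: cheapest edge leaving the tree is 3–5 (1); add 3.
Step 4: cheapest edge leaving the tree is 3–8 (1); add 8.
Step 5: cheapest edge leaving the tree is 4–8 (5); add 4.
Step 6: cheapest edge leaving the tree is 2–5 (12); add 2.
Step 7: cheapest edge leaving the tree is 5–9 (12); add 9.
Step 8: cheapest edge leaving the tree is 5–6 (21); add 6.
MST edges: 1–7, 5–7, 3–5, 3–8, 4–8, 2–5, 5–9, 5–6; total weight 4+3+1+1+5+12+12+21 = 59.

59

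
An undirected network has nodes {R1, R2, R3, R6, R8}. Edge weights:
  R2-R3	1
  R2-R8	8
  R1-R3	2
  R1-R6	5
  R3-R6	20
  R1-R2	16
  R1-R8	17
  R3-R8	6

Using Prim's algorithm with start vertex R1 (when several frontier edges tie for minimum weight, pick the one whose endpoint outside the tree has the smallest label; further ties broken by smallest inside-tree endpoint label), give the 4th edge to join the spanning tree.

R3-R8

Prim, starting at R1.
Step 1: frontier [R1-R3 2, R1-R6 5, R1-R2 16, R1-R8 17] → take R1-R3 (2); add R3.
Step 2: frontier [R1-R6 5, R1-R2 16, R1-R8 17, R2-R3 1, R3-R8 6, R3-R6 20] → take R2-R3 (1); add R2.
Step 3: frontier [R1-R6 5, R1-R8 17, R2-R8 8, R3-R8 6, R3-R6 20] → take R1-R6 (5); add R6.
Step 4: frontier [R1-R8 17, R2-R8 8, R3-R8 6] → take R3-R8 (6); add R8.
The 4th edge added is R3-R8.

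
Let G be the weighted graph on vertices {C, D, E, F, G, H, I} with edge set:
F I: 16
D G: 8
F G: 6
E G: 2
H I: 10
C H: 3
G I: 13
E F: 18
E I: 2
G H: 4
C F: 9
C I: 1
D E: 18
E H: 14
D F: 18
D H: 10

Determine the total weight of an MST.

Prim, starting at E.
Step 1: cheapest edge leaving the tree is E G (2); add G.
Step 2: cheapest edge leaving the tree is E I (2); add I.
Step 3: cheapest edge leaving the tree is C I (1); add C.
Step 4: cheapest edge leaving the tree is C H (3); add H.
Step 5: cheapest edge leaving the tree is F G (6); add F.
Step 6: cheapest edge leaving the tree is D G (8); add D.
MST edges: E G, E I, C I, C H, F G, D G; total weight 2+2+1+3+6+8 = 22.

22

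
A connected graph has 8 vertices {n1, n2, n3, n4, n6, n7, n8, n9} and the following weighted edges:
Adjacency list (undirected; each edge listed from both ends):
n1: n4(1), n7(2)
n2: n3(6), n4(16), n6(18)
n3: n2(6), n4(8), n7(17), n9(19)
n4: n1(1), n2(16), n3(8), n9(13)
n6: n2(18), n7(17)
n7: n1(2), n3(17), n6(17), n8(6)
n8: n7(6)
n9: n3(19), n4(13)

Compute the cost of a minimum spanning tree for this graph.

53

Kruskal: consider edges lightest-first.
n1-n4 (1): add — endpoints in different components.
n1-n7 (2): add — endpoints in different components.
n2-n3 (6): add — endpoints in different components.
n7-n8 (6): add — endpoints in different components.
n3-n4 (8): add — endpoints in different components.
n4-n9 (13): add — endpoints in different components.
n2-n4 (16): skip — n2 and n4 already connected.
n3-n7 (17): skip — n7 and n3 already connected.
n6-n7 (17): add — endpoints in different components.
MST edges: n1-n4, n1-n7, n2-n3, n7-n8, n3-n4, n4-n9, n6-n7; total weight 1+2+6+6+8+13+17 = 53.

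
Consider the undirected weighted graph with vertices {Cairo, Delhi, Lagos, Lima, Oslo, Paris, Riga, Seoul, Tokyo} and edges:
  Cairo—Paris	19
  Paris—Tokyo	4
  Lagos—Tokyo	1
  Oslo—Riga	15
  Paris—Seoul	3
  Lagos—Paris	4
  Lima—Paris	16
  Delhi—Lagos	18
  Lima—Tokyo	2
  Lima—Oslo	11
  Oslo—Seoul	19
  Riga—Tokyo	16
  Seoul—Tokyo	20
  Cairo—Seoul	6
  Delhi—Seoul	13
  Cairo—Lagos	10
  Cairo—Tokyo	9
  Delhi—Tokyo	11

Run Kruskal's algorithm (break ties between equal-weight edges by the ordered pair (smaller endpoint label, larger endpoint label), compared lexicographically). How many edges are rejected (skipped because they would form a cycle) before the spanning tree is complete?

4

Sort edges by weight, then run Kruskal:
Lagos—Tokyo (1): add — endpoints in different components.
Lima—Tokyo (2): add — endpoints in different components.
Paris—Seoul (3): add — endpoints in different components.
Lagos—Paris (4): add — endpoints in different components.
Paris—Tokyo (4): skip — Tokyo and Paris already connected.
Cairo—Seoul (6): add — endpoints in different components.
Cairo—Tokyo (9): skip — Tokyo and Cairo already connected.
Cairo—Lagos (10): skip — Lagos and Cairo already connected.
Delhi—Tokyo (11): add — endpoints in different components.
Lima—Oslo (11): add — endpoints in different components.
Delhi—Seoul (13): skip — Delhi and Seoul already connected.
Oslo—Riga (15): add — endpoints in different components.
Edges rejected before the tree was complete: 4.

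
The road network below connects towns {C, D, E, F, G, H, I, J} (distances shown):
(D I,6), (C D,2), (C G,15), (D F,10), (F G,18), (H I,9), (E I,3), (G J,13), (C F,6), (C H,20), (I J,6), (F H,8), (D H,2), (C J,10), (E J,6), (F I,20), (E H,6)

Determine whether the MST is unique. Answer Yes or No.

No

Kruskal's algorithm — process edges by increasing weight (ties by edge label):
C D (2): add — endpoints in different components.
D H (2): add — endpoints in different components.
E I (3): add — endpoints in different components.
C F (6): add — endpoints in different components.
D I (6): add — endpoints in different components.
E H (6): skip — E and H already connected.
E J (6): add — endpoints in different components.
I J (6): skip — I and J already connected.
F H (8): skip — F and H already connected.
H I (9): skip — H and I already connected.
C J (10): skip — C and J already connected.
D F (10): skip — D and F already connected.
G J (13): add — endpoints in different components.
Non-tree edge I J has weight 6, equal to the heaviest edge on its tree cycle — swapping gives another MST of the same weight. Not unique.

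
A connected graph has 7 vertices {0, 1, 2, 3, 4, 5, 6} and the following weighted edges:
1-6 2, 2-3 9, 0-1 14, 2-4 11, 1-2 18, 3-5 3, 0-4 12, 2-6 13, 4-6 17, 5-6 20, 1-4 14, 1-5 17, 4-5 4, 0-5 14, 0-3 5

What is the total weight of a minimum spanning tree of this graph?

36

Kruskal: consider edges lightest-first.
1-6 (2): add. Components now {0} {1,6} {2} {3} {4} {5}
3-5 (3): add. Components now {0} {1,6} {2} {3,5} {4}
4-5 (4): add. Components now {0} {1,6} {2} {3,4,5}
0-3 (5): add. Components now {0,3,4,5} {1,6} {2}
2-3 (9): add. Components now {0,2,3,4,5} {1,6}
2-4 (11): skip — 2 and 4 already connected.
0-4 (12): skip — 0 and 4 already connected.
2-6 (13): add. Components now {0,1,2,3,4,5,6}
MST edges: 1-6, 3-5, 4-5, 0-3, 2-3, 2-6; total weight 2+3+4+5+9+13 = 36.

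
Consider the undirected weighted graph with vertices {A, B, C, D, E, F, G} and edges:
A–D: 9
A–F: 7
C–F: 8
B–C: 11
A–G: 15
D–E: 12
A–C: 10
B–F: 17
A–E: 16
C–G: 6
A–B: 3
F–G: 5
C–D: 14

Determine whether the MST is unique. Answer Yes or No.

Yes

Sort edges by weight, then run Kruskal:
A–B (3): add. Components now {A,B} {C} {D} {E} {F} {G}
F–G (5): add. Components now {A,B} {C} {D} {E} {F,G}
C–G (6): add. Components now {A,B} {C,F,G} {D} {E}
A–F (7): add. Components now {A,B,C,F,G} {D} {E}
C–F (8): skip — C and F already connected.
A–D (9): add. Components now {A,B,C,D,F,G} {E}
A–C (10): skip — A and C already connected.
B–C (11): skip — B and C already connected.
D–E (12): add. Components now {A,B,C,D,E,F,G}
Every non-tree edge has weight strictly greater than the heaviest edge on the tree path between its endpoints, so the MST is unique.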